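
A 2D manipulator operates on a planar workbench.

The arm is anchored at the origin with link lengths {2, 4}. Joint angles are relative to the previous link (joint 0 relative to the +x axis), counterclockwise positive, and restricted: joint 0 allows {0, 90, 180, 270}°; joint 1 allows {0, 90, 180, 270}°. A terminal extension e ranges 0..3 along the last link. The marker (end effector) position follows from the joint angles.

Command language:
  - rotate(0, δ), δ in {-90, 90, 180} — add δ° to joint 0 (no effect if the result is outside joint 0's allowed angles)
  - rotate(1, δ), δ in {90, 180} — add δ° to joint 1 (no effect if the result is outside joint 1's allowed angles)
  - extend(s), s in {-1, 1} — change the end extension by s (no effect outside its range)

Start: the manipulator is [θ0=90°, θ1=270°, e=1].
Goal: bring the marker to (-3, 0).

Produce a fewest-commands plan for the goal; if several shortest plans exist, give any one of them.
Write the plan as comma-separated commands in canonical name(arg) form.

rotate(1, 180), rotate(0, -90), rotate(1, 90)

start: [θ0=90°, θ1=270°, e=1]
1. rotate(1, 180) → [θ0=90°, θ1=90°, e=1]
2. rotate(0, -90) → [θ0=0°, θ1=90°, e=1]
3. rotate(1, 90) → [θ0=0°, θ1=180°, e=1]
nothing shorter than 3 reaches the goal.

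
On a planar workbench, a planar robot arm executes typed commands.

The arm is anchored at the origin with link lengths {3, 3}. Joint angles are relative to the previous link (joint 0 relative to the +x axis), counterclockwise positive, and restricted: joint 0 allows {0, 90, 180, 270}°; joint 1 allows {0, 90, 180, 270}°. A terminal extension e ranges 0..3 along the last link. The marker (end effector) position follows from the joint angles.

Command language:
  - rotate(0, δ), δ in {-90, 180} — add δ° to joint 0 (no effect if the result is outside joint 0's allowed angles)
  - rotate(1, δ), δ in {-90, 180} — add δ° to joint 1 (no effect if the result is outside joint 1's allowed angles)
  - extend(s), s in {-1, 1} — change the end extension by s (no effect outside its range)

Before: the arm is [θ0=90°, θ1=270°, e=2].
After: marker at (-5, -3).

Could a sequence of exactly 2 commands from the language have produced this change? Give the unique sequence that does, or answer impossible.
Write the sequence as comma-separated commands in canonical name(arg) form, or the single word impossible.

initial: [θ0=90°, θ1=270°, e=2]
[1] after rotate(0, -90): [θ0=0°, θ1=270°, e=2]
[2] after rotate(0, -90): [θ0=270°, θ1=270°, e=2]
all 36 alternatives checked — unique.

rotate(0, -90), rotate(0, -90)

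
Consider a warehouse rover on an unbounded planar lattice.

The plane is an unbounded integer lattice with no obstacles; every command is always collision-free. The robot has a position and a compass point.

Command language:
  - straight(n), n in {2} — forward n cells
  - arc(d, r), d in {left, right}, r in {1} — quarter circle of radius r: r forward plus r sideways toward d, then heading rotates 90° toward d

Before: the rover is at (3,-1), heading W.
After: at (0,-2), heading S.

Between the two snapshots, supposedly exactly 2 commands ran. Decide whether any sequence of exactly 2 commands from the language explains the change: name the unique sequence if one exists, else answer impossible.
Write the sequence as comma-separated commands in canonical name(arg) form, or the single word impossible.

straight(2), arc(left, 1)

key: cell and facing (now S) both changed — the 2 commands mix motion and turning
t0: at (3,-1), heading W
step 1 (straight(2)): at (1,-1), heading W
step 2 (arc(left, 1)): at (0,-2), heading S
no rival 2-sequence matches.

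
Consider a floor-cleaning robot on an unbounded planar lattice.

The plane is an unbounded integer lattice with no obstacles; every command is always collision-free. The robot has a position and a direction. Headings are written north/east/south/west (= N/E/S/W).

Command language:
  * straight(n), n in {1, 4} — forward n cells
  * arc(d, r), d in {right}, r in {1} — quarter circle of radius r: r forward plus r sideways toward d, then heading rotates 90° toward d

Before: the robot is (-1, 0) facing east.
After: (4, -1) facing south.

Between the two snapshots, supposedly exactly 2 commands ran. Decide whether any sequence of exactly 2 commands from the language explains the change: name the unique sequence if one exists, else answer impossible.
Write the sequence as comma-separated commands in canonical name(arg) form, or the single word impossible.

key: position moved to (4,-1) AND the heading swung to S — translation plus rotation needed
initial: (-1, 0) facing east
[1] after straight(4): (3, 0) facing east
[2] after arc(right, 1): (4, -1) facing south
no rival 2-sequence matches.

straight(4), arc(right, 1)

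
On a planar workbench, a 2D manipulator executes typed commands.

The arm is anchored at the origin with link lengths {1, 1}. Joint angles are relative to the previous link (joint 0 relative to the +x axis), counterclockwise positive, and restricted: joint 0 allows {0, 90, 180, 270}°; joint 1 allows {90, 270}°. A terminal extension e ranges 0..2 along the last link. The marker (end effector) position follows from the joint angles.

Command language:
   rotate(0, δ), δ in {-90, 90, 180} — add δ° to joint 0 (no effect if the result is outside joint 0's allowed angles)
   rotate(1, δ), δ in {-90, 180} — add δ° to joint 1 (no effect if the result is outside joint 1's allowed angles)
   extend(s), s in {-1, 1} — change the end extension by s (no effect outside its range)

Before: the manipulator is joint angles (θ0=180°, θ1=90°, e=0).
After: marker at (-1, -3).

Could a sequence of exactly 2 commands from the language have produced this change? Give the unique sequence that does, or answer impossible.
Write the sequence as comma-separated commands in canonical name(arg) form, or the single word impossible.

extend(1), extend(1)

initial: joint angles (θ0=180°, θ1=90°, e=0)
t=1 extend(1) ⇒ joint angles (θ0=180°, θ1=90°, e=1)
t=2 extend(1) ⇒ joint angles (θ0=180°, θ1=90°, e=2)
uniquely the one of 49 2-step routes that fits.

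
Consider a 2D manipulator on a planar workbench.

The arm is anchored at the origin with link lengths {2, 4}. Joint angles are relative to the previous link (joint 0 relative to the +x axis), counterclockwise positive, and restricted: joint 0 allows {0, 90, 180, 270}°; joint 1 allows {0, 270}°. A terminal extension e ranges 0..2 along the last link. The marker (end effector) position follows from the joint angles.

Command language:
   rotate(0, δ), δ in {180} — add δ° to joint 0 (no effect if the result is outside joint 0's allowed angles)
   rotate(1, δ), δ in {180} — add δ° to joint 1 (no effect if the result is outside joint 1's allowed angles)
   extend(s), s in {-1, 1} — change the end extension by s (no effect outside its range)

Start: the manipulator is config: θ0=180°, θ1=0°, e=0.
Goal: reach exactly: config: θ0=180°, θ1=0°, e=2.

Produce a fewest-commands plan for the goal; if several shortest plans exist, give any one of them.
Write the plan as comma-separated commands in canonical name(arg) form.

start: config: θ0=180°, θ1=0°, e=0
1. extend(1) → config: θ0=180°, θ1=0°, e=1
2. extend(1) → config: θ0=180°, θ1=0°, e=2
no 1-step plan works, so 2 is optimal.

extend(1), extend(1)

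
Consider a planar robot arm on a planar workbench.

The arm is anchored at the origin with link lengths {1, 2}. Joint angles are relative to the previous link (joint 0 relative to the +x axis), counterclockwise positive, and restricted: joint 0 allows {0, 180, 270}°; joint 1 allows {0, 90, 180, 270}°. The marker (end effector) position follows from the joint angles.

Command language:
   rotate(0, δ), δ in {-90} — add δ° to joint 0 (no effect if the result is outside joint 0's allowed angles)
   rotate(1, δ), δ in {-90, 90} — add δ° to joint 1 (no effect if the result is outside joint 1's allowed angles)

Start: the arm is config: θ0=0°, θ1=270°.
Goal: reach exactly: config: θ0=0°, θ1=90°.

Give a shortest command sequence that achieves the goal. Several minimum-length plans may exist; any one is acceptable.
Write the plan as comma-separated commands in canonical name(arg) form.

rotate(1, 90), rotate(1, 90)

initial: config: θ0=0°, θ1=270°
[1] after rotate(1, 90): config: θ0=0°, θ1=0°
[2] after rotate(1, 90): config: θ0=0°, θ1=90°
shorter routes all fall short; 2 is best.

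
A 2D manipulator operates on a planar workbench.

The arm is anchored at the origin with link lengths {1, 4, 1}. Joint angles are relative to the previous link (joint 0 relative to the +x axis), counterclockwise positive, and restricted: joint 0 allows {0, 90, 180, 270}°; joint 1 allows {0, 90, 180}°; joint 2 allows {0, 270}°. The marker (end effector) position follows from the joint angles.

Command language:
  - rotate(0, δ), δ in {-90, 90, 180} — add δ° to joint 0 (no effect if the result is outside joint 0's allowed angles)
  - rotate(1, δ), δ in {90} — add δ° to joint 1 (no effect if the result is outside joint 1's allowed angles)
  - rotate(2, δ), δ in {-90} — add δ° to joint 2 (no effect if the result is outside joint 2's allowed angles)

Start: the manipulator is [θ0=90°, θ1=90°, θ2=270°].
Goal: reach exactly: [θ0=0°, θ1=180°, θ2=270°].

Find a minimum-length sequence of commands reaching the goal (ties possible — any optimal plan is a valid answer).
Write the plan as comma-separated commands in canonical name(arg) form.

rotate(0, -90), rotate(1, 90)

initial: [θ0=90°, θ1=90°, θ2=270°]
step 1 (rotate(0, -90)): [θ0=0°, θ1=90°, θ2=270°]
step 2 (rotate(1, 90)): [θ0=0°, θ1=180°, θ2=270°]
minimal: 2 command(s), checked below 2.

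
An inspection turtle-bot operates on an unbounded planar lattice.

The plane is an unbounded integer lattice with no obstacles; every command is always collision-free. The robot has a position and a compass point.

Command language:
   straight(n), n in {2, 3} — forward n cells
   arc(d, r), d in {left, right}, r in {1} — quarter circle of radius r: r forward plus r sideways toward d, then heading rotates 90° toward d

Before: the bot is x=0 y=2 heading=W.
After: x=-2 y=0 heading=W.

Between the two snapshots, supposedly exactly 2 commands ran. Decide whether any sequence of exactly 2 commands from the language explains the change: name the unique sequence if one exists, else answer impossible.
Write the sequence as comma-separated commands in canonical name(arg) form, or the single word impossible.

arc(left, 1), arc(right, 1)

key: running arc(right, 1) before arc(left, 1) would end elsewhere — order is forced
t0: x=0 y=2 heading=W
1. arc(left, 1) → x=-1 y=1 heading=S
2. arc(right, 1) → x=-2 y=0 heading=W
no rival 2-sequence matches.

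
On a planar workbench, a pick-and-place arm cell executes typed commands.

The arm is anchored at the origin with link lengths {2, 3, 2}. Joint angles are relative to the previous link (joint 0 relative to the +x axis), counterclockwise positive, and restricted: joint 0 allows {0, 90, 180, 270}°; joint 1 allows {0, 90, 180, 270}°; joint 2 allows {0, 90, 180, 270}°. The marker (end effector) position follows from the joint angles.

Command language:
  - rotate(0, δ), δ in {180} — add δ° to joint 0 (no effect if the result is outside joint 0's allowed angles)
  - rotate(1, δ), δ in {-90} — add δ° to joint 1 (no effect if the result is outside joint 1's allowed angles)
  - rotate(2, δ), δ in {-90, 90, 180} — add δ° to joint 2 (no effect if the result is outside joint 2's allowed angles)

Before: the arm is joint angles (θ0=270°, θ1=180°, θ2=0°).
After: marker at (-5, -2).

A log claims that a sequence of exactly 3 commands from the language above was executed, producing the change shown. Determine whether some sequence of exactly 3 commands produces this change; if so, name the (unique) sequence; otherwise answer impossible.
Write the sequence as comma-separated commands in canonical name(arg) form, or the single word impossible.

rotate(1, -90), rotate(1, -90), rotate(1, -90)

begin: joint angles (θ0=270°, θ1=180°, θ2=0°)
[1] after rotate(1, -90): joint angles (θ0=270°, θ1=90°, θ2=0°)
[2] after rotate(1, -90): joint angles (θ0=270°, θ1=0°, θ2=0°)
[3] after rotate(1, -90): joint angles (θ0=270°, θ1=270°, θ2=0°)
uniquely the one of 125 3-step routes that fits.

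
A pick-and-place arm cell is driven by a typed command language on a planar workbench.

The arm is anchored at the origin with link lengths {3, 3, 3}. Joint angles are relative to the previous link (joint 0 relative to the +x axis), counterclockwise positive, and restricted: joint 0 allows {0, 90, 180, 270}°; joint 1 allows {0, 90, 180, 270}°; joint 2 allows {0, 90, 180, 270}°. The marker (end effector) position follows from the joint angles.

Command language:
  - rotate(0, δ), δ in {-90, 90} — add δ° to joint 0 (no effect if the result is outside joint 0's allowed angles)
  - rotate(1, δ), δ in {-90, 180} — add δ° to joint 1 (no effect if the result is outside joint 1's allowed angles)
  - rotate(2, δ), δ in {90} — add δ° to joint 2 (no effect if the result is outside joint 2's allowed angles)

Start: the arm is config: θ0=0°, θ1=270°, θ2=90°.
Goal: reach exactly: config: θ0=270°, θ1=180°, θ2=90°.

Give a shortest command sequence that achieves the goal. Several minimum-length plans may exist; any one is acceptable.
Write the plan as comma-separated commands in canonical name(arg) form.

begin: config: θ0=0°, θ1=270°, θ2=90°
1. rotate(0, -90) → config: θ0=270°, θ1=270°, θ2=90°
2. rotate(1, -90) → config: θ0=270°, θ1=180°, θ2=90°
no 1-step plan works, so 2 is optimal.

rotate(0, -90), rotate(1, -90)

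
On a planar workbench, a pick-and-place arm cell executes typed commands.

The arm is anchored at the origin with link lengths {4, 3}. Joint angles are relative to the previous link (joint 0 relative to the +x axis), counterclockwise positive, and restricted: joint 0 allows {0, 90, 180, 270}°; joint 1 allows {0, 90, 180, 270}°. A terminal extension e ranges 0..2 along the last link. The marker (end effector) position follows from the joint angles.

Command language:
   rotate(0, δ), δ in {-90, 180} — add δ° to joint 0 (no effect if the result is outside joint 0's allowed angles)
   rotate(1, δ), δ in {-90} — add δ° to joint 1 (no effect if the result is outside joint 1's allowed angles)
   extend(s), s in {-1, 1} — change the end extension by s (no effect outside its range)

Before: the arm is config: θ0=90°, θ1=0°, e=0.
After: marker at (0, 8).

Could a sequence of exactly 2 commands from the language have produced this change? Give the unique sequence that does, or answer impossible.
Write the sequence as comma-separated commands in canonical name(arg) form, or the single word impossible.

extend(-1), extend(1)

key: running extend(1) before extend(-1) would end elsewhere — order is forced
initial: config: θ0=90°, θ1=0°, e=0
step 1 (extend(-1)): config: θ0=90°, θ1=0°, e=0
step 2 (extend(1)): config: θ0=90°, θ1=0°, e=1
no other 2-command option fits: unique.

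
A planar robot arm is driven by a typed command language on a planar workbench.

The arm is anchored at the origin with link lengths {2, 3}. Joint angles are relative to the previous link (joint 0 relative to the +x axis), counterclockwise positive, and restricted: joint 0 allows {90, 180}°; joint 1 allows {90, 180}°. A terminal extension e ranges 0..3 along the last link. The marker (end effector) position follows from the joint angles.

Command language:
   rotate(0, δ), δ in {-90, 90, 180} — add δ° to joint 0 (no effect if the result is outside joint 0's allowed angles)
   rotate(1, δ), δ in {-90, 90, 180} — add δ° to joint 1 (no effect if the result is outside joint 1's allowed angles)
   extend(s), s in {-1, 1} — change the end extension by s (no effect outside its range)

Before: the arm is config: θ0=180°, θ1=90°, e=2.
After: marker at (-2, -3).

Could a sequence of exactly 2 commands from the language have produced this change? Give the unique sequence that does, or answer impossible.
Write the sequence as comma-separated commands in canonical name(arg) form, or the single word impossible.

extend(-1), extend(-1)

begin: config: θ0=180°, θ1=90°, e=2
1. extend(-1) → config: θ0=180°, θ1=90°, e=1
2. extend(-1) → config: θ0=180°, θ1=90°, e=0
all 64 alternatives checked — unique.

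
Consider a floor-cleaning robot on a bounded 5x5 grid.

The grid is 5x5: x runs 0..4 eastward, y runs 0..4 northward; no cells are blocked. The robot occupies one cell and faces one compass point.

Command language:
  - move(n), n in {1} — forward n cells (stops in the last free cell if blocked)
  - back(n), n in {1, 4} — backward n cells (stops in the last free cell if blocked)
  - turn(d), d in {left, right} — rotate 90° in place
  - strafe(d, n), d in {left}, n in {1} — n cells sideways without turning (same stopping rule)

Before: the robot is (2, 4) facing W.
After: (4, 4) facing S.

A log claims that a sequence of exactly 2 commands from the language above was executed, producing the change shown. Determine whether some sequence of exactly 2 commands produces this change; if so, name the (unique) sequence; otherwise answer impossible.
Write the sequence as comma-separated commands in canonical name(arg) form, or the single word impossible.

key: position moved to (4,4) AND the heading swung to S — translation plus rotation needed
initial: (2, 4) facing W
1. back(4) → (4, 4) facing W
2. turn(left) → (4, 4) facing S
uniquely the one of 36 2-step routes that fits.

back(4), turn(left)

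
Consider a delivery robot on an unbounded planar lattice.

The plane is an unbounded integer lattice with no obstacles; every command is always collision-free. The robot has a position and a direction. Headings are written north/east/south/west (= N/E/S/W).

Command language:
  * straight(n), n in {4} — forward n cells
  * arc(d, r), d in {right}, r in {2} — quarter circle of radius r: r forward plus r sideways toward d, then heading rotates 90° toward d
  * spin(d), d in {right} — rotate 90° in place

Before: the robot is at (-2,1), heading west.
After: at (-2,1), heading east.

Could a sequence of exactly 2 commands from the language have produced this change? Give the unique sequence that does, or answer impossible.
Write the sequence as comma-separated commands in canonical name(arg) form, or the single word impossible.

key: parked at (-2,1) the whole time — nothing moves the robot
from: at (-2,1), heading west
step 1 (spin(right)): at (-2,1), heading north
step 2 (spin(right)): at (-2,1), heading east
uniquely the one of 9 2-step routes that fits.

spin(right), spin(right)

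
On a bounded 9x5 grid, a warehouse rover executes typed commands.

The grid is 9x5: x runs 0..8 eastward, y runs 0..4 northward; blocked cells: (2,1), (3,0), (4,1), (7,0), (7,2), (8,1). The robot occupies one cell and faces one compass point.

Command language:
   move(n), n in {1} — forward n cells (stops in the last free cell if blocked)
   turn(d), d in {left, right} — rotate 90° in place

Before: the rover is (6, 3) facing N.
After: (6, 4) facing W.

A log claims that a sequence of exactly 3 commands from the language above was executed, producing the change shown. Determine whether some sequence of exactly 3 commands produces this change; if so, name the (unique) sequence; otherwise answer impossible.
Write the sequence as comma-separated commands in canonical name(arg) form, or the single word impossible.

key: the second move(1) runs into the grid edge before its full distance
t0: (6, 3) facing N
1. move(1) → (6, 4) facing N
2. move(1) → (6, 4) facing N
3. turn(left) → (6, 4) facing W
no other 3-command option fits: unique.

move(1), move(1), turn(left)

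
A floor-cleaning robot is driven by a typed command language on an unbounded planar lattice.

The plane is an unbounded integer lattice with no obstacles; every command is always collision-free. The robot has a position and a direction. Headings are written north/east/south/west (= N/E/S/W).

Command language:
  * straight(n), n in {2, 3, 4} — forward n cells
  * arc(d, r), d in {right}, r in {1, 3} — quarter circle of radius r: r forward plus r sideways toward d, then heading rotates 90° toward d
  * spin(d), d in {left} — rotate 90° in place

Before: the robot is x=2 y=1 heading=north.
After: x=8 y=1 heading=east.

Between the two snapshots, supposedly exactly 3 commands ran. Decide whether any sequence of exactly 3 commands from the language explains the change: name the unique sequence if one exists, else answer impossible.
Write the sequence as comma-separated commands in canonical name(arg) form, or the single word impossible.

key: running spin(left) before arc(right, 3) would end elsewhere — order is forced
from: x=2 y=1 heading=north
step 1 (arc(right, 3)): x=5 y=4 heading=east
step 2 (arc(right, 3)): x=8 y=1 heading=south
step 3 (spin(left)): x=8 y=1 heading=east
uniquely the one of 216 3-step routes that fits.

arc(right, 3), arc(right, 3), spin(left)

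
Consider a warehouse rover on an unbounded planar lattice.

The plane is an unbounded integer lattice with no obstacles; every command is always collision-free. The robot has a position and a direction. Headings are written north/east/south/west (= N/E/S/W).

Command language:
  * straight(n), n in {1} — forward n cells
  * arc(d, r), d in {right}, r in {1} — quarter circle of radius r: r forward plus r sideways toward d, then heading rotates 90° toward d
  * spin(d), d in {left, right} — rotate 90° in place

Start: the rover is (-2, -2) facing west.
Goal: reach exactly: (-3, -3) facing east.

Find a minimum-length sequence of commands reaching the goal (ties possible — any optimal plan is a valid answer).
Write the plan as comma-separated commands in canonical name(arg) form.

straight(1), spin(left), straight(1), spin(left)

initial: (-2, -2) facing west
step 1 (straight(1)): (-3, -2) facing west
step 2 (spin(left)): (-3, -2) facing south
step 3 (straight(1)): (-3, -3) facing south
step 4 (spin(left)): (-3, -3) facing east
shorter routes all fall short; 4 is best.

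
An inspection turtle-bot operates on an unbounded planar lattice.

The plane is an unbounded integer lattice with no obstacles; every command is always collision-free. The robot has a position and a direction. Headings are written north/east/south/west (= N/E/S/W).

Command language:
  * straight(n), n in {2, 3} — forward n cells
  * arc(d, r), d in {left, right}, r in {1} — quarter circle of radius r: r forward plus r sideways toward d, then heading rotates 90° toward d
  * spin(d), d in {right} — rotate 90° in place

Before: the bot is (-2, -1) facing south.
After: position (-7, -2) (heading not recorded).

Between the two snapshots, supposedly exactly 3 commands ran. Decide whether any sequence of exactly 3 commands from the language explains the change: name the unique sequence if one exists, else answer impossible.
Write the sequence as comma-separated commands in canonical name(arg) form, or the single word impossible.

key: order matters: swapping arc(right, 1) and straight(2) lands elsewhere
begin: (-2, -1) facing south
t=1 arc(right, 1) ⇒ (-3, -2) facing west
t=2 straight(2) ⇒ (-5, -2) facing west
t=3 straight(2) ⇒ (-7, -2) facing west
no other 3-command option fits: unique.

arc(right, 1), straight(2), straight(2)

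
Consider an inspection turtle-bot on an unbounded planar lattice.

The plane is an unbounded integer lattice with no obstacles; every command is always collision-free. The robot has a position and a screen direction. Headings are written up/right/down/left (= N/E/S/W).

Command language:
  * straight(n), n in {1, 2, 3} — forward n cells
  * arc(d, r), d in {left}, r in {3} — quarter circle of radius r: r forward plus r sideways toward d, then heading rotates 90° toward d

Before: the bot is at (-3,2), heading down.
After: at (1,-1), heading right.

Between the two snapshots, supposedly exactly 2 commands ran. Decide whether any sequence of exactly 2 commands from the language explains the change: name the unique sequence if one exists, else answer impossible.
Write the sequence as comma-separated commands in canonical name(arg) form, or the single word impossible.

key: order matters: swapping arc(left, 3) and straight(1) lands elsewhere
from: at (-3,2), heading down
1. arc(left, 3) → at (0,-1), heading right
2. straight(1) → at (1,-1), heading right
no rival 2-sequence matches.

arc(left, 3), straight(1)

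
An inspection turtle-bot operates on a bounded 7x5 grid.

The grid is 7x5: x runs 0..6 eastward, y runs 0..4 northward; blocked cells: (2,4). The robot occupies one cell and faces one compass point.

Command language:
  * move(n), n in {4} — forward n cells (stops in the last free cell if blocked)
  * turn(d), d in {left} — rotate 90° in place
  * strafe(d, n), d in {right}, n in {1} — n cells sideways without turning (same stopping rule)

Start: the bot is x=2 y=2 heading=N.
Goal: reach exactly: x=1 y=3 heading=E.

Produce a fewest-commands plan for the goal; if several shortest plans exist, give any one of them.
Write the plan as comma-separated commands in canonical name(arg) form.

turn(left), strafe(right, 1), turn(left), strafe(right, 1), turn(left)

t0: x=2 y=2 heading=N
[1] after turn(left): x=2 y=2 heading=W
[2] after strafe(right, 1): x=2 y=3 heading=W
[3] after turn(left): x=2 y=3 heading=S
[4] after strafe(right, 1): x=1 y=3 heading=S
[5] after turn(left): x=1 y=3 heading=E
shorter routes all fall short; 5 is best.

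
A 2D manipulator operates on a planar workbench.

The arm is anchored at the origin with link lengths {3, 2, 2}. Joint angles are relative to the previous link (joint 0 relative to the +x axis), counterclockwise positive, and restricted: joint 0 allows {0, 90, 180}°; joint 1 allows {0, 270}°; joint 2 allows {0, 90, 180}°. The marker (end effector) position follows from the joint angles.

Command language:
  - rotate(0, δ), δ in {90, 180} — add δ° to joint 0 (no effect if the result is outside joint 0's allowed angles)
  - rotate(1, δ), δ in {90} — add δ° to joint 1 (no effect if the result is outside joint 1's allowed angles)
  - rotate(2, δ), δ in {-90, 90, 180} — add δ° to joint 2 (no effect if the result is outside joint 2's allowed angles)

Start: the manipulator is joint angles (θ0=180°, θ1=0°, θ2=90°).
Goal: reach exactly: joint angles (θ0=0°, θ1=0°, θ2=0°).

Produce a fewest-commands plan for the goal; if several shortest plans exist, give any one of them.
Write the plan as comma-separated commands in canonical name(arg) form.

initial: joint angles (θ0=180°, θ1=0°, θ2=90°)
1. rotate(0, 180) → joint angles (θ0=0°, θ1=0°, θ2=90°)
2. rotate(2, -90) → joint angles (θ0=0°, θ1=0°, θ2=0°)
shorter routes all fall short; 2 is best.

rotate(0, 180), rotate(2, -90)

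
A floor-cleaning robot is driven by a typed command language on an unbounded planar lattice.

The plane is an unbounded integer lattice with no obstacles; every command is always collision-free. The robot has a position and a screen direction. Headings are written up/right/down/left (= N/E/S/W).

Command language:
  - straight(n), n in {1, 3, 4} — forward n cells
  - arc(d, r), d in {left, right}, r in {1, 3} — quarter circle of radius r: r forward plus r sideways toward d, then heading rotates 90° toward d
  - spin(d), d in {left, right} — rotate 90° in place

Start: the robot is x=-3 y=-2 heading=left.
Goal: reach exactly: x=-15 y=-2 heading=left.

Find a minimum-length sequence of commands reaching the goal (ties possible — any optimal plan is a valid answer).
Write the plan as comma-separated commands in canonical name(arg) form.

t0: x=-3 y=-2 heading=left
step 1 (straight(4)): x=-7 y=-2 heading=left
step 2 (straight(4)): x=-11 y=-2 heading=left
step 3 (straight(4)): x=-15 y=-2 heading=left
no 2-step plan works, so 3 is optimal.

straight(4), straight(4), straight(4)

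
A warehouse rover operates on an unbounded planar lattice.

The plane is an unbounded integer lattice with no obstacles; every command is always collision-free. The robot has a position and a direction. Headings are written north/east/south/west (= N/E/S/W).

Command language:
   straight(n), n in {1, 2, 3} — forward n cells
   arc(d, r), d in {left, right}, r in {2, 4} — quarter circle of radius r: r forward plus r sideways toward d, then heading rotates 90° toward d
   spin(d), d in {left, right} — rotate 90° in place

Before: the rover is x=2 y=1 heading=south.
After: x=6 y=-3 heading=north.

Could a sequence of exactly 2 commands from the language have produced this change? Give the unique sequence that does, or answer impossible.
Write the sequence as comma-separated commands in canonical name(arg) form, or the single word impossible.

key: running spin(left) before arc(left, 4) would end elsewhere — order is forced
from: x=2 y=1 heading=south
1. arc(left, 4) → x=6 y=-3 heading=east
2. spin(left) → x=6 y=-3 heading=north
uniquely the one of 81 2-step routes that fits.

arc(left, 4), spin(left)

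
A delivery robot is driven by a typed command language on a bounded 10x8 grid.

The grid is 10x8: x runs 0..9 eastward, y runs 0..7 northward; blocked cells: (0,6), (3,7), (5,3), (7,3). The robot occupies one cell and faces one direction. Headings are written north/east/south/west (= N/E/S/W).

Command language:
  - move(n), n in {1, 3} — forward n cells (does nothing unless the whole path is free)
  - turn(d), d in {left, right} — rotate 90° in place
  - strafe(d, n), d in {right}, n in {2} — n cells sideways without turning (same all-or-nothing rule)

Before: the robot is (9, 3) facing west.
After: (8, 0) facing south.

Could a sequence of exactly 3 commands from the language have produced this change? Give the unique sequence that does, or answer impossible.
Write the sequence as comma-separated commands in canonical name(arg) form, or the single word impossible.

key: order matters: swapping move(1) and move(3) lands elsewhere
begin: (9, 3) facing west
step 1 (move(1)): (8, 3) facing west
step 2 (turn(left)): (8, 3) facing south
step 3 (move(3)): (8, 0) facing south
no other 3-command option fits: unique.

move(1), turn(left), move(3)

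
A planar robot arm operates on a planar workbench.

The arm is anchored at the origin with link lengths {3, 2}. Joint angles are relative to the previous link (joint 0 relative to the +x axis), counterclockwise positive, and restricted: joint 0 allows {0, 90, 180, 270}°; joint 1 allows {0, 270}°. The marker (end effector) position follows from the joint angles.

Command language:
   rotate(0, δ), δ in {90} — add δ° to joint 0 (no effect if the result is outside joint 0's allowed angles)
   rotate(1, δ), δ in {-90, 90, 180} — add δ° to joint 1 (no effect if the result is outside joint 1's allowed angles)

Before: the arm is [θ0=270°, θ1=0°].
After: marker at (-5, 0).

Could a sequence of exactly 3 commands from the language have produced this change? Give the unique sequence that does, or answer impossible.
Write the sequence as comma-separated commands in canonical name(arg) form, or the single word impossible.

rotate(0, 90), rotate(0, 90), rotate(0, 90)

initial: [θ0=270°, θ1=0°]
step 1 (rotate(0, 90)): [θ0=0°, θ1=0°]
step 2 (rotate(0, 90)): [θ0=90°, θ1=0°]
step 3 (rotate(0, 90)): [θ0=180°, θ1=0°]
all 64 alternatives checked — unique.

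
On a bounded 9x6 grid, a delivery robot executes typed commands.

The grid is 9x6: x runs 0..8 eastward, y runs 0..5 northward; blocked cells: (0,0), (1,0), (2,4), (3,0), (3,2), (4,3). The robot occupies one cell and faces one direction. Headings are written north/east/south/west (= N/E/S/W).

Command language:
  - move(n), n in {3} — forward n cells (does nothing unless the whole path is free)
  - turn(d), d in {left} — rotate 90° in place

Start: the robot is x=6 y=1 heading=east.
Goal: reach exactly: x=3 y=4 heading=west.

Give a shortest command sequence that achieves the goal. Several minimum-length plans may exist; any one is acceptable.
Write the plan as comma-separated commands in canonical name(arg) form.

begin: x=6 y=1 heading=east
step 1 (turn(left)): x=6 y=1 heading=north
step 2 (move(3)): x=6 y=4 heading=north
step 3 (turn(left)): x=6 y=4 heading=west
step 4 (move(3)): x=3 y=4 heading=west
no 3-step plan works, so 4 is optimal.

turn(left), move(3), turn(left), move(3)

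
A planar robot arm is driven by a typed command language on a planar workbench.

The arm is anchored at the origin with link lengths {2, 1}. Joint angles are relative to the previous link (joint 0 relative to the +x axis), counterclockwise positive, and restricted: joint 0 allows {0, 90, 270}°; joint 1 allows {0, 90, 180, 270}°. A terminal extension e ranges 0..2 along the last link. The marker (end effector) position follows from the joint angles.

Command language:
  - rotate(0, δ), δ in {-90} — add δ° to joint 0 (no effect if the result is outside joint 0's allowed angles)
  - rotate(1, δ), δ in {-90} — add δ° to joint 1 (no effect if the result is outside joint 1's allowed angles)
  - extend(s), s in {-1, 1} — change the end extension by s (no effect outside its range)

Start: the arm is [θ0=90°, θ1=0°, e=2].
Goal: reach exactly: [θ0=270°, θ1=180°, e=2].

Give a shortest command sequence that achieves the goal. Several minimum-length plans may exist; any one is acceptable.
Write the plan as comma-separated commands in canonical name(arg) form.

t0: [θ0=90°, θ1=0°, e=2]
step 1 (rotate(0, -90)): [θ0=0°, θ1=0°, e=2]
step 2 (rotate(0, -90)): [θ0=270°, θ1=0°, e=2]
step 3 (rotate(1, -90)): [θ0=270°, θ1=270°, e=2]
step 4 (rotate(1, -90)): [θ0=270°, θ1=180°, e=2]
shorter routes all fall short; 4 is best.

rotate(0, -90), rotate(0, -90), rotate(1, -90), rotate(1, -90)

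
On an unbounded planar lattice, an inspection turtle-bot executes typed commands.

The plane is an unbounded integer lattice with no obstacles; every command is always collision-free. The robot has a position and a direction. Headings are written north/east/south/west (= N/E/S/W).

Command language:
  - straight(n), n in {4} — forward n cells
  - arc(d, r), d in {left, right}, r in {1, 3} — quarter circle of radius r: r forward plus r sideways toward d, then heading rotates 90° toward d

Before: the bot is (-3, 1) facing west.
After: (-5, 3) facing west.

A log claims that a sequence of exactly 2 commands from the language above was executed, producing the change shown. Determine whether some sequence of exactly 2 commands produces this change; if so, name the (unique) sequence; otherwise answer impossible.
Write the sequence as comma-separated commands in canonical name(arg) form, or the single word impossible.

key: still facing W at the end — net rotation zero over 2 steps
start: (-3, 1) facing west
step 1 (arc(right, 1)): (-4, 2) facing north
step 2 (arc(left, 1)): (-5, 3) facing west
uniquely the one of 25 2-step routes that fits.

arc(right, 1), arc(left, 1)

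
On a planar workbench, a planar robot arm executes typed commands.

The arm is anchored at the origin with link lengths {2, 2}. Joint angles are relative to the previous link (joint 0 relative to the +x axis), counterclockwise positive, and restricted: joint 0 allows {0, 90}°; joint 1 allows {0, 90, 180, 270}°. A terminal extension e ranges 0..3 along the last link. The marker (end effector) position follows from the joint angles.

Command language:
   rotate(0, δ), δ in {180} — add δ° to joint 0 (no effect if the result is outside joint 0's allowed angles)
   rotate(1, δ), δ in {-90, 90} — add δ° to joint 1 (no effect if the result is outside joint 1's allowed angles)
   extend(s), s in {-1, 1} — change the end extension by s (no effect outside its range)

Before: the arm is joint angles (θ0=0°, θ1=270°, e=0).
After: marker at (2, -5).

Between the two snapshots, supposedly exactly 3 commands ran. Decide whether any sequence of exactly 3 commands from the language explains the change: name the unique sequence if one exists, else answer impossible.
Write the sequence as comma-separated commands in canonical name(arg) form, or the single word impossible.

extend(1), extend(1), extend(1)

initial: joint angles (θ0=0°, θ1=270°, e=0)
t=1 extend(1) ⇒ joint angles (θ0=0°, θ1=270°, e=1)
t=2 extend(1) ⇒ joint angles (θ0=0°, θ1=270°, e=2)
t=3 extend(1) ⇒ joint angles (θ0=0°, θ1=270°, e=3)
no rival 3-sequence matches.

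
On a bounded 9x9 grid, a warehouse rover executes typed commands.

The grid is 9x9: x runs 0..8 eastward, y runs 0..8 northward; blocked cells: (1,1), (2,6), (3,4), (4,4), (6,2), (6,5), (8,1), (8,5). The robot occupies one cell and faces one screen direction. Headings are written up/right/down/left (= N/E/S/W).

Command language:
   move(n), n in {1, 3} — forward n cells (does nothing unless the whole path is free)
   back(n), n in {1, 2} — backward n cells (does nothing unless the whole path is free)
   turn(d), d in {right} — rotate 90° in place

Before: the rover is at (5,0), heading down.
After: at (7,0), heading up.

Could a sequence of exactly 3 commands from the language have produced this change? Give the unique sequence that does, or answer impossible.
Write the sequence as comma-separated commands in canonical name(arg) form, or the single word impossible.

turn(right), back(2), turn(right)

key: cell and facing (now N) both changed — the 3 commands mix motion and turning
start: at (5,0), heading down
t=1 turn(right) ⇒ at (5,0), heading left
t=2 back(2) ⇒ at (7,0), heading left
t=3 turn(right) ⇒ at (7,0), heading up
uniquely the one of 125 3-step routes that fits.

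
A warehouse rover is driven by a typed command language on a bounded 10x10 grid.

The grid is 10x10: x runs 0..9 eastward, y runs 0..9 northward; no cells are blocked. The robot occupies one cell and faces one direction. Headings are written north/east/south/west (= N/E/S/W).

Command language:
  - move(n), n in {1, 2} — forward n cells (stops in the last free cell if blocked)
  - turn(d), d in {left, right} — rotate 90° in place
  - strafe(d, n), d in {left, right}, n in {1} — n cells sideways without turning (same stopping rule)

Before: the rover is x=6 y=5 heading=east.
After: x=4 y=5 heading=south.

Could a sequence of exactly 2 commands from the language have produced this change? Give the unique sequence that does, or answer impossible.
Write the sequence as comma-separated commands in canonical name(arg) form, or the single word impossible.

all 36 sequences checked — none match.

impossible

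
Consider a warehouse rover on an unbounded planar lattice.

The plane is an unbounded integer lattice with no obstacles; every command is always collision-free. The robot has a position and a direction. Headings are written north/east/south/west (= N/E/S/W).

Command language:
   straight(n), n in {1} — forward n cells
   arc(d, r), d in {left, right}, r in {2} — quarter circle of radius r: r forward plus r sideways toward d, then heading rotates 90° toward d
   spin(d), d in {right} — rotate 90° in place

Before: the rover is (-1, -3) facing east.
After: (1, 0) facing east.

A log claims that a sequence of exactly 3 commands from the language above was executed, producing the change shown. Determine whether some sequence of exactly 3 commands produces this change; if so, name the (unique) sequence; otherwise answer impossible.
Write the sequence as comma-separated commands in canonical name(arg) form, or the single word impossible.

key: order matters: swapping arc(left, 2) and spin(right) lands elsewhere
initial: (-1, -3) facing east
step 1 (arc(left, 2)): (1, -1) facing north
step 2 (straight(1)): (1, 0) facing north
step 3 (spin(right)): (1, 0) facing east
no other 3-command option fits: unique.

arc(left, 2), straight(1), spin(right)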